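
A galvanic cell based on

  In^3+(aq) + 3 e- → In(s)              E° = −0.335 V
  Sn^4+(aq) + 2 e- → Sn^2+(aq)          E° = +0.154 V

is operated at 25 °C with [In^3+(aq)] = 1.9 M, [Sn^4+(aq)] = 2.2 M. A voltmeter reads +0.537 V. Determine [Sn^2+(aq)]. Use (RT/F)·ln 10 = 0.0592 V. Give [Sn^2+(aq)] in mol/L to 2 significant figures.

Sn⁴⁺/Sn²⁺ is the cathode (higher E°); E°cell = +0.154 − (−0.335) = +0.489 V with n = 6.
Rearranging E = E° − (0.0592/n)·log Q gives log Q = 6(+0.489 − (+0.537))/0.0592 = −4.865.
The balanced reaction is 3 Sn^4+(aq) + 2 In(s) → 3 Sn^2+(aq) + 2 In^3+(aq), so Q = ([Sn^2+(aq)]^3·[In^3+(aq)]^2) / [Sn^4+(aq)]^3.
Solving for the unknown gives log [Sn^2+(aq)] = −1.465, so [Sn^2+(aq)] ≈ 0.034 M.

0.034 M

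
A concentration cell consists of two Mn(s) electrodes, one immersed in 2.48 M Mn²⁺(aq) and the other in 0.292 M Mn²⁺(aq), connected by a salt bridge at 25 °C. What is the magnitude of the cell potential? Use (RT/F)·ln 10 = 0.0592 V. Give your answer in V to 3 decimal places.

For a concentration cell E°cell = 0, since both electrodes use the same couple.
The compartment with the higher Mn²⁺(aq) concentration (2.48 M) acts as the cathode; ions are reduced there and produced at the dilute (0.292 M) anode.
With n = 2, Ecell = −(0.0592/2)·log([dilute]/[conc]) = −(0.0592/2)·log(0.292/2.48) = +0.028 V.

0.028 V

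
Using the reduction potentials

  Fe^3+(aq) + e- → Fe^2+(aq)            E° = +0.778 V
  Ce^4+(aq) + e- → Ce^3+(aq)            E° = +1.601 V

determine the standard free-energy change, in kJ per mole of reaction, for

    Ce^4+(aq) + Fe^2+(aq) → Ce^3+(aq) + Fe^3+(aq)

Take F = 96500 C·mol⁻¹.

−79.4 kJ/mol

In the reaction as written Ce^4+(aq) is reduced, so the Ce⁴⁺/Ce³⁺ couple is the cathode and Fe³⁺/Fe²⁺ is the anode.
E°cell = +1.601 − (+0.778) = +0.823 V; balancing electrons gives n = 1.
ΔG° = −nFE°cell = −(1)(96500)(+0.823) J/mol = −79.4 kJ/mol.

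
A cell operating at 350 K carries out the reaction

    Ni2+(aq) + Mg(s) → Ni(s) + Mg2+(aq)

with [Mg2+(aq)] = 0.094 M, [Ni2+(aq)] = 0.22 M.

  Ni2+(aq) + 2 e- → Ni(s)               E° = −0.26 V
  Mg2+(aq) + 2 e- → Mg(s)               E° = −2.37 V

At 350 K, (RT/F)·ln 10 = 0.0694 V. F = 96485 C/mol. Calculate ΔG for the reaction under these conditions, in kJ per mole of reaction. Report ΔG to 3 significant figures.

−410 kJ/mol

With Ni²⁺/Ni reduced at the cathode, E°cell = −0.26 − (−2.37) = +2.11 V and n = 2.
The reaction quotient is [Mg2+(aq)] / [Ni2+(aq)] = 0.427; by Nernst, E = +2.11 − (0.0694/2)(−0.369) = +2.1228 V.
Then ΔG = −nFE = −2 × 96485 × +2.1228 J/mol = −410 kJ/mol.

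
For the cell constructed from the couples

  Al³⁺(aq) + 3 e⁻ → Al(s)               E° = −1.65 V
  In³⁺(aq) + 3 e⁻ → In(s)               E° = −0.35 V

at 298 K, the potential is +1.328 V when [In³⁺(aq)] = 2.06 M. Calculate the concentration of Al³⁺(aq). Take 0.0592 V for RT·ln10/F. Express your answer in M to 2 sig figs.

The In³⁺/In couple has the larger reduction potential, so it is the cathode: E°cell = −0.35 − (−1.65) = +1.30 V and n = 3.
From the Nernst equation, log Q = n(E° − E)/0.0592 = 3·(+1.30 − (+1.328))/0.0592 = −1.419.
For In³⁺(aq) + Al(s) → In(s) + Al³⁺(aq), the reaction quotient is Q = [Al³⁺(aq)] / [In³⁺(aq)].
Solving for the unknown gives log [Al³⁺(aq)] = −1.105, so [Al³⁺(aq)] ≈ 0.079 M.

0.079 M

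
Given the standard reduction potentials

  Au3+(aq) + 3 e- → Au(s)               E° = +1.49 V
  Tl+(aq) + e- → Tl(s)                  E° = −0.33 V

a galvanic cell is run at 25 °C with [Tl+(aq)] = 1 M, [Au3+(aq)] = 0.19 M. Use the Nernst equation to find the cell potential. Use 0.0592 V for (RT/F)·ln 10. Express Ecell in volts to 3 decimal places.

The Au³⁺/Au couple has the more positive E°, so it is the cathode; Tl⁺/Tl is the anode.
E°cell = +1.49 − (−0.33) = +1.82 V, with n = 3 electrons transferred.
The balanced reaction is Au3+(aq) + 3 Tl(s) → Au(s) + 3 Tl+(aq), so Q = [Tl+(aq)]^3 / [Au3+(aq)] = 5.26 and log Q = 0.721.
E = E° − (0.0592/n)·log Q = +1.82 − (0.0592/3)(0.721) = +1.806 V.

+1.806 V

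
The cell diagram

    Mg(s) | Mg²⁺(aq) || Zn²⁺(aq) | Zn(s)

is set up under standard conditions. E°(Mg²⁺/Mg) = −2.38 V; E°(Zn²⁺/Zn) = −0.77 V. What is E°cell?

+1.61 V

By convention the left-hand electrode in cell notation is the anode (oxidation) and the right-hand electrode is the cathode (reduction).
E°cell = E°(right) − E°(left) = −0.77 − (−2.38) = +1.61 V.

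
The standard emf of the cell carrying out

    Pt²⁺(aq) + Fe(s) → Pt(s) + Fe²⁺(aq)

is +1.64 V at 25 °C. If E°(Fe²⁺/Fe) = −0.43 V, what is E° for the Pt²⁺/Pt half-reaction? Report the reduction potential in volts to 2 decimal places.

+1.21 V

In the reaction as written the Pt²⁺/Pt couple is reduced (cathode) and Fe²⁺/Fe is oxidized (anode), so E°cell = E°(Pt²⁺/Pt) − E°(Fe²⁺/Fe).
E°(Pt²⁺/Pt) = E°cell + E°(anode) = +1.64 + (−0.43) = +1.21 V.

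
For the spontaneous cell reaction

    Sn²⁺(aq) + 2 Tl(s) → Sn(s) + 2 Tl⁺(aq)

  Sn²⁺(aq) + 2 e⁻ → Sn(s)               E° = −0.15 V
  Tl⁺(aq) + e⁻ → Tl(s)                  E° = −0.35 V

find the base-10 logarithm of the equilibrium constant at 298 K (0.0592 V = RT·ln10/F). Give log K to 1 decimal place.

The Sn²⁺/Sn couple is reduced (cathode); E°cell = −0.15 − (−0.35) = +0.20 V with n = 2.
At equilibrium E = 0, so log K = nE°cell / 0.0592 = (2)(+0.20) / 0.0592 = 6.8.

log K = 6.8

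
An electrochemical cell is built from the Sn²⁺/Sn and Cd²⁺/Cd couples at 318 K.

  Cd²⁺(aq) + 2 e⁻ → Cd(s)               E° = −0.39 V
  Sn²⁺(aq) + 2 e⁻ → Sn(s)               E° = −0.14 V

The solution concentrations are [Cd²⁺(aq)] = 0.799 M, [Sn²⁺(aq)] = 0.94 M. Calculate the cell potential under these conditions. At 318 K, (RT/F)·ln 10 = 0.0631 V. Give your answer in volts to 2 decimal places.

+0.25 V

Sn²⁺/Sn is reduced (cathode, E° = −0.14 V) and Cd²⁺/Cd is oxidized (anode).
E°cell = −0.14 − (−0.39) = +0.25 V, with n = 2 electrons transferred.
The balanced reaction is Sn²⁺(aq) + Cd(s) → Sn(s) + Cd²⁺(aq), so Q = [Cd²⁺(aq)] / [Sn²⁺(aq)] = 0.85 and log Q = −0.071.
By the Nernst equation, E = +0.25 − (0.0631/2)·(−0.071) = +0.25 V.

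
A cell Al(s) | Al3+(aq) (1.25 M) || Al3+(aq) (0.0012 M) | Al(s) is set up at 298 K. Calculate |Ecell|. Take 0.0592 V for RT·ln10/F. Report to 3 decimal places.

0.060 V

For a concentration cell E°cell = 0, since both electrodes use the same couple.
The compartment with the higher Al3+(aq) concentration (1.25 M) acts as the cathode; ions are reduced there and produced at the dilute (0.0012 M) anode.
With n = 3, Ecell = −(0.0592/3)·log([dilute]/[conc]) = −(0.0592/3)·log(0.0012/1.25) = +0.060 V.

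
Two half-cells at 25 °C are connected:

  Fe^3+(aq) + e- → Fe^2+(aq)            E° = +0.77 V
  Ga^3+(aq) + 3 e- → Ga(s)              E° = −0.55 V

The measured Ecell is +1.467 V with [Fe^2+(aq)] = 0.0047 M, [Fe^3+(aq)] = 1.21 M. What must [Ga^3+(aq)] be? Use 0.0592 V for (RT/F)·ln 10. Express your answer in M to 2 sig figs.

0.61 M

With Fe³⁺/Fe²⁺ at the cathode and Ga³⁺/Ga at the anode, E°cell = +0.77 − (−0.55) = +1.32 V (n = 3).
Since E = E° − (0.0592/n)·log Q, log Q = n(E° − E)/0.0592 = −7.449.
The balanced reaction is 3 Fe^3+(aq) + Ga(s) → 3 Fe^2+(aq) + Ga^3+(aq), so Q = ([Fe^2+(aq)]^3·[Ga^3+(aq)]) / [Fe^3+(aq)]^3.
Substituting the known concentrations and solving, log [Ga^3+(aq)] = −0.217 and [Ga^3+(aq)] = 0.61 M.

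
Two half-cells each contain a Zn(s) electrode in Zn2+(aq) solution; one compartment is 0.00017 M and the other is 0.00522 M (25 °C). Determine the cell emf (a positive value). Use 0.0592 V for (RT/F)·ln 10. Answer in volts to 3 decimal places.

0.044 V

For a concentration cell E°cell = 0, since both electrodes use the same couple.
The compartment with the higher Zn2+(aq) concentration (0.00522 M) acts as the cathode; ions are reduced there and produced at the dilute (0.00017 M) anode.
With n = 2, Ecell = −(0.0592/2)·log([dilute]/[conc]) = −(0.0592/2)·log(0.00017/0.00522) = +0.044 V.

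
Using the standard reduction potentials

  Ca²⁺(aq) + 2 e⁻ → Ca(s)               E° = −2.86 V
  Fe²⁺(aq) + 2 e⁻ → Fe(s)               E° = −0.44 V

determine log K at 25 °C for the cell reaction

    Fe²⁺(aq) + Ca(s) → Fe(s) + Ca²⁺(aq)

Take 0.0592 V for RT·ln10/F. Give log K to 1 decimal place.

log K = 81.8

The Fe²⁺/Fe couple is reduced (cathode); E°cell = −0.44 − (−2.86) = +2.42 V with n = 2.
At equilibrium E = 0, so log K = nE°cell / 0.0592 = (2)(+2.42) / 0.0592 = 81.8.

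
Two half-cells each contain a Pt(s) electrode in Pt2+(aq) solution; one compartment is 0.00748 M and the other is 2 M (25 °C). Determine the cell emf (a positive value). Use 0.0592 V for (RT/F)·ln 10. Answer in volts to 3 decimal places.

For a concentration cell E°cell = 0, since both electrodes use the same couple.
The compartment with the higher Pt2+(aq) concentration (2 M) acts as the cathode; ions are reduced there and produced at the dilute (0.00748 M) anode.
With n = 2, Ecell = −(0.0592/2)·log([dilute]/[conc]) = −(0.0592/2)·log(0.00748/2) = +0.072 V.

0.072 V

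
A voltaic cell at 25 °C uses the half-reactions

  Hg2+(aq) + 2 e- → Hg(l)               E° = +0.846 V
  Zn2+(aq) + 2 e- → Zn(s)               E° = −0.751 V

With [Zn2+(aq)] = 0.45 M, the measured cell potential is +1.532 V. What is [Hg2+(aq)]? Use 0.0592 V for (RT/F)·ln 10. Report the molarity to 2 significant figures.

0.0029 M

The Hg²⁺/Hg couple has the larger reduction potential, so it is the cathode: E°cell = +0.846 − (−0.751) = +1.597 V and n = 2.
Rearranging E = E° − (0.0592/n)·log Q gives log Q = 2(+1.597 − (+1.532))/0.0592 = 2.196.
The balanced reaction is Hg2+(aq) + Zn(s) → Hg(l) + Zn2+(aq), so Q = [Zn2+(aq)] / [Hg2+(aq)].
Isolating [Hg2+(aq)] in Q = 10^{2.196} yields log [Hg2+(aq)] = −2.543, i.e. 0.0029 M.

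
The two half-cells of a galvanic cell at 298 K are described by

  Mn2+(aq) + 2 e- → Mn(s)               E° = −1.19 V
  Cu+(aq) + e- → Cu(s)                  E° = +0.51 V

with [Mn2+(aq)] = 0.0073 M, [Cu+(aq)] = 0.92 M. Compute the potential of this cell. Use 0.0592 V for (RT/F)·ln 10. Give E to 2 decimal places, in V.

+1.76 V

The Cu⁺/Cu couple has the more positive E°, so it is the cathode; Mn²⁺/Mn is the anode.
E°cell = +0.51 − (−1.19) = +1.70 V, with n = 2 electrons transferred.
For the overall reaction 2 Cu+(aq) + Mn(s) → 2 Cu(s) + Mn2+(aq), Q = [Mn2+(aq)] / [Cu+(aq)]^2 = 0.00862, giving log Q = −2.064.
E = E° − (0.0592/n)·log Q = +1.70 − (0.0592/2)(−2.064) = +1.76 V.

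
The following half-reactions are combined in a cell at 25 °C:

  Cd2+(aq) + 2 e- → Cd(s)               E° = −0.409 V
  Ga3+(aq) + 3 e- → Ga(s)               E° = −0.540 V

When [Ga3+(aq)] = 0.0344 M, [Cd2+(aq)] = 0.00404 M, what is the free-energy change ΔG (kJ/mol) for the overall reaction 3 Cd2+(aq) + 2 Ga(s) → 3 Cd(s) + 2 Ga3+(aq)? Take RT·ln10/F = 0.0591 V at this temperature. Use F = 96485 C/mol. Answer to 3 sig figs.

E°cell = −0.409 − (−0.540) = +0.131 V; the balanced reaction transfers n = 6 electrons.
Q = [Ga3+(aq)]^2 / [Cd2+(aq)]^3 = 1.79×10^4, so log Q = 4.254 and E = +0.131 − (0.0591/6)(4.254) = +0.0891 V.
ΔG = −nFE = −(6)(96485)(+0.0891) J/mol = −51.6 kJ/mol.

−51.6 kJ/mol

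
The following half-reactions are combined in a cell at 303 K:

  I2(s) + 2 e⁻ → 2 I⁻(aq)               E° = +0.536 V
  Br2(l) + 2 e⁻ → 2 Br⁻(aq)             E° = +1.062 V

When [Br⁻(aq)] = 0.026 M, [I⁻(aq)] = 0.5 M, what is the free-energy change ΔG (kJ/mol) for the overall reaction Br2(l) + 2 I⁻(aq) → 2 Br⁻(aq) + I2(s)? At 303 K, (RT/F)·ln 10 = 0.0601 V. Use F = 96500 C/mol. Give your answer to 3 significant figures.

E°cell = +1.062 − (+0.536) = +0.526 V; the balanced reaction transfers n = 2 electrons.
The reaction quotient is [Br⁻(aq)]^2 / [I⁻(aq)]^2 = 0.0027; by Nernst, E = +0.526 − (0.0601/2)(−2.568) = +0.6032 V.
Then ΔG = −nFE = −2 × 96500 × +0.6032 J/mol = −116 kJ/mol.

−116 kJ/mol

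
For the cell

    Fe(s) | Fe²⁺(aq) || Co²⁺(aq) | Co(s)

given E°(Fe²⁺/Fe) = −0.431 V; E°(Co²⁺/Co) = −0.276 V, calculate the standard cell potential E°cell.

+0.155 V

By convention the left-hand electrode in cell notation is the anode (oxidation) and the right-hand electrode is the cathode (reduction).
E°cell = E°(right) − E°(left) = −0.276 − (−0.431) = +0.155 V.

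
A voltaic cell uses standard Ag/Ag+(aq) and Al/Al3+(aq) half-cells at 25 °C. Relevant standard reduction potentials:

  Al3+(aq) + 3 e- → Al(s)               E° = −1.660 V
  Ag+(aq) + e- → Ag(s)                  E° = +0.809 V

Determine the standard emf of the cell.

The Ag⁺/Ag couple has the higher E°, so Ag ion is reduced (cathode) and Al is oxidized (anode).
E°cell = E°(cathode) − E°(anode) = +0.809 − (−1.660) = +2.469 V.

+2.469 V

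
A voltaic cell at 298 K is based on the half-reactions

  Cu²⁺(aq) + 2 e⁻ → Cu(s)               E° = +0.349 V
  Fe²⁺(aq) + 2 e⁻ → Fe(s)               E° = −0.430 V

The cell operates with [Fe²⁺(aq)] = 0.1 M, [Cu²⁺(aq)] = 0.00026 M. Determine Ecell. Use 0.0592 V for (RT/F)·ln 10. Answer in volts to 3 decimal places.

+0.702 V

Cu²⁺/Cu is reduced (cathode, E° = +0.349 V) and Fe²⁺/Fe is oxidized (anode).
The standard potential is +0.349 − (−0.430) = +0.779 V and the balanced reaction transfers n = 2 electrons.
For the overall reaction Cu²⁺(aq) + Fe(s) → Cu(s) + Fe²⁺(aq), Q = [Fe²⁺(aq)] / [Cu²⁺(aq)] = 385, giving log Q = 2.585.
E = E° − (0.0592/n)·log Q = +0.779 − (0.0592/2)(2.585) = +0.702 V.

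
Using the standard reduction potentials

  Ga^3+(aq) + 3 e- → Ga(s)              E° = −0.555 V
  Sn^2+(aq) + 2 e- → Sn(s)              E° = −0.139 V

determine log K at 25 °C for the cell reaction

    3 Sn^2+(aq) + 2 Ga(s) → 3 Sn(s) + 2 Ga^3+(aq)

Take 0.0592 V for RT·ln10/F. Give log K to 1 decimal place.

The Sn²⁺/Sn couple is reduced (cathode); E°cell = −0.139 − (−0.555) = +0.416 V with n = 6.
At equilibrium E = 0, so log K = nE°cell / 0.0592 = (6)(+0.416) / 0.0592 = 42.2.

log K = 42.2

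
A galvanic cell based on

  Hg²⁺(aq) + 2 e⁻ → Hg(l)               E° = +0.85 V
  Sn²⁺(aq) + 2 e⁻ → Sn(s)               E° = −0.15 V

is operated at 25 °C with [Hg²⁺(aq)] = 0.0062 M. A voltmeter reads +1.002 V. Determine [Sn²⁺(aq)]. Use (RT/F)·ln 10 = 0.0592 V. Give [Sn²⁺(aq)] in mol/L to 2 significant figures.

0.0053 M

The Hg²⁺/Hg couple has the larger reduction potential, so it is the cathode: E°cell = +0.85 − (−0.15) = +1.00 V and n = 2.
From the Nernst equation, log Q = n(E° − E)/0.0592 = 2·(+1.00 − (+1.002))/0.0592 = −0.068.
For Hg²⁺(aq) + Sn(s) → Hg(l) + Sn²⁺(aq), the reaction quotient is Q = [Sn²⁺(aq)] / [Hg²⁺(aq)].
Isolating [Sn²⁺(aq)] in Q = 10^{−0.068} yields log [Sn²⁺(aq)] = −2.276, i.e. 0.0053 M.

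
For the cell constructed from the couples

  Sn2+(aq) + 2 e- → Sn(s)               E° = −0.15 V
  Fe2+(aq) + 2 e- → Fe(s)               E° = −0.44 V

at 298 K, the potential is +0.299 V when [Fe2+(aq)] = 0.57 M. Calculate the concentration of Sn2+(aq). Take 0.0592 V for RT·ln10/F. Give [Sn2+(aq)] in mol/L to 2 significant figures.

Sn²⁺/Sn is the cathode (higher E°); E°cell = −0.15 − (−0.44) = +0.29 V with n = 2.
Rearranging E = E° − (0.0592/n)·log Q gives log Q = 2(+0.29 − (+0.299))/0.0592 = −0.304.
Balancing electrons gives Sn2+(aq) + Fe(s) → Sn(s) + Fe2+(aq); thus Q = [Fe2+(aq)] / [Sn2+(aq)].
Isolating [Sn2+(aq)] in Q = 10^{−0.304} yields log [Sn2+(aq)] = 0.060, i.e. 1.1 M.

1.1 M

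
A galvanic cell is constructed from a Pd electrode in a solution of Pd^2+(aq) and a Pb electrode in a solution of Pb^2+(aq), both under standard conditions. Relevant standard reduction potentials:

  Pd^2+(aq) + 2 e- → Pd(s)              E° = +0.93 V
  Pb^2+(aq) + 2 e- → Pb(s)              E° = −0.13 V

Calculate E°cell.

Of the two couples in this cell, the one with the more positive reduction potential is reduced at the cathode: here that is Pd²⁺/Pd (+0.93 V); Pb²⁺/Pb (−0.13 V) is the anode.
E°cell = E°(cathode) − E°(anode) = +0.93 − (−0.13) = +1.06 V.

+1.06 V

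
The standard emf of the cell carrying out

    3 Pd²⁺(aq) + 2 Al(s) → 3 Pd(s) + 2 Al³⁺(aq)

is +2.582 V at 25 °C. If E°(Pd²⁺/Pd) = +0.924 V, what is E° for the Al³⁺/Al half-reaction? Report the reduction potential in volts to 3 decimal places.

In the reaction as written the Pd²⁺/Pd couple is reduced (cathode) and Al³⁺/Al is oxidized (anode), so E°cell = E°(Pd²⁺/Pd) − E°(Al³⁺/Al).
E°(Al³⁺/Al) = E°(cathode) − E°cell = +0.924 − (+2.582) = −1.658 V.

−1.658 V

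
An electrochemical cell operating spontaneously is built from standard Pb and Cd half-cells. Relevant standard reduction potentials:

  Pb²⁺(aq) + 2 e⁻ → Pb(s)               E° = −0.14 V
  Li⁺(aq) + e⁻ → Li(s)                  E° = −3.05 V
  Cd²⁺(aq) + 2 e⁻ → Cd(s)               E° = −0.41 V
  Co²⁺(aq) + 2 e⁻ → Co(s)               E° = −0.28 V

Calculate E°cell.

+0.27 V

The Pb²⁺/Pb couple has the higher E°, so Pb ion is reduced (cathode) and Cd is oxidized (anode).
E°cell = E°(cathode) − E°(anode) = −0.14 − (−0.41) = +0.27 V.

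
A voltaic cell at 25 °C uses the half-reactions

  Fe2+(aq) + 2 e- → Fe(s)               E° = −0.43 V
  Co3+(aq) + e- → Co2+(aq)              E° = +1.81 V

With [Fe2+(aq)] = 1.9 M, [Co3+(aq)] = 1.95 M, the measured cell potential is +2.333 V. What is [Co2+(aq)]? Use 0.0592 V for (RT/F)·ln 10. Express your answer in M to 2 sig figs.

0.038 M

Co³⁺/Co²⁺ is the cathode (higher E°); E°cell = +1.81 − (−0.43) = +2.24 V with n = 2.
Rearranging E = E° − (0.0592/n)·log Q gives log Q = 2(+2.24 − (+2.333))/0.0592 = −3.142.
Balancing electrons gives 2 Co3+(aq) + Fe(s) → 2 Co2+(aq) + Fe2+(aq); thus Q = ([Co2+(aq)]^2·[Fe2+(aq)]) / [Co3+(aq)]^2.
Solving for the unknown gives log [Co2+(aq)] = −1.420, so [Co2+(aq)] ≈ 0.038 M.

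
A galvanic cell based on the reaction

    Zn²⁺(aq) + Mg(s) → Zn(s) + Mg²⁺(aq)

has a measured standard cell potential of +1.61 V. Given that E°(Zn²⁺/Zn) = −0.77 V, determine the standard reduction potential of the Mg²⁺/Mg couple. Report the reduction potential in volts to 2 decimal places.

−2.38 V

In the reaction as written the Zn²⁺/Zn couple is reduced (cathode) and Mg²⁺/Mg is oxidized (anode), so E°cell = E°(Zn²⁺/Zn) − E°(Mg²⁺/Mg).
E°(Mg²⁺/Mg) = E°(cathode) − E°cell = −0.77 − (+1.61) = −2.38 V.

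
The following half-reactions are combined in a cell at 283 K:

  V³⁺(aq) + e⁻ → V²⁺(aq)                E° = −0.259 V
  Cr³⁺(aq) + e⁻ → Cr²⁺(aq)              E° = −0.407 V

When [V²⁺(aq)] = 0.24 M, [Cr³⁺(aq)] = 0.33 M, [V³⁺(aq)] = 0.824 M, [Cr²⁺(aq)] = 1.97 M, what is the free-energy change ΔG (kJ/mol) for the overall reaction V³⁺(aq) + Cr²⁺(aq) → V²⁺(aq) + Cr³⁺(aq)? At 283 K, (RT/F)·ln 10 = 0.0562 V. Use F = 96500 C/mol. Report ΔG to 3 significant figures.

−21.4 kJ/mol

With V³⁺/V²⁺ reduced at the cathode, E°cell = −0.259 − (−0.407) = +0.148 V and n = 1.
Here Q = ([V²⁺(aq)]·[Cr³⁺(aq)]) / ([V³⁺(aq)]·[Cr²⁺(aq)]) = 0.0488 (log Q = −1.312), giving E = +0.148 − (0.0562/1)·(−1.312) = +0.2217 V.
ΔG = −nFE = −(1)(96500)(+0.2217) J/mol = −21.4 kJ/mol.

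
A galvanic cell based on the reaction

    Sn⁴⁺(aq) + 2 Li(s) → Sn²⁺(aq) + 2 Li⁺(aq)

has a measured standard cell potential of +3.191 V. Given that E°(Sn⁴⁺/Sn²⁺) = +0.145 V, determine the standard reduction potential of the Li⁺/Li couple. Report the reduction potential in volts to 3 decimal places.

In the reaction as written the Sn⁴⁺/Sn²⁺ couple is reduced (cathode) and Li⁺/Li is oxidized (anode), so E°cell = E°(Sn⁴⁺/Sn²⁺) − E°(Li⁺/Li).
E°(Li⁺/Li) = E°(cathode) − E°cell = +0.145 − (+3.191) = −3.046 V.

−3.046 V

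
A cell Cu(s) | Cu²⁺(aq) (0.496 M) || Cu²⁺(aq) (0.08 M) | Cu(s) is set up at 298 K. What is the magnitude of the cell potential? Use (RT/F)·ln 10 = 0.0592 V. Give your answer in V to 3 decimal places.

For a concentration cell E°cell = 0, since both electrodes use the same couple.
The compartment with the higher Cu²⁺(aq) concentration (0.496 M) acts as the cathode; ions are reduced there and produced at the dilute (0.08 M) anode.
With n = 2, Ecell = −(0.0592/2)·log([dilute]/[conc]) = −(0.0592/2)·log(0.08/0.496) = +0.023 V.

0.023 V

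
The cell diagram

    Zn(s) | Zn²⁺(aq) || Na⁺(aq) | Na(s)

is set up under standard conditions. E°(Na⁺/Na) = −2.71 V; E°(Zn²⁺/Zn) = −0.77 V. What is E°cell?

−1.94 V

By convention the left-hand electrode in cell notation is the anode (oxidation) and the right-hand electrode is the cathode (reduction).
E°cell = E°(right) − E°(left) = −2.71 − (−0.77) = −1.94 V.
The negative sign shows that, as written, the cell would require an external voltage to drive the reaction.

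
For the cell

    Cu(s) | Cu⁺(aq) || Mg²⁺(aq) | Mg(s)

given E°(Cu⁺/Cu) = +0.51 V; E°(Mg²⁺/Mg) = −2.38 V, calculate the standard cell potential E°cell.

By convention the left-hand electrode in cell notation is the anode (oxidation) and the right-hand electrode is the cathode (reduction).
E°cell = E°(right) − E°(left) = −2.38 − (+0.51) = −2.89 V.
The negative sign shows that, as written, the cell would require an external voltage to drive the reaction.

−2.89 V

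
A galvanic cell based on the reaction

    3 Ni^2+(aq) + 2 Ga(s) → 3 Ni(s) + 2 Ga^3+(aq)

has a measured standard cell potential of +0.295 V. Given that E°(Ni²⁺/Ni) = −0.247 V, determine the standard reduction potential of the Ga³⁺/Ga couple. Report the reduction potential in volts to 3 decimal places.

−0.542 V

In the reaction as written the Ni²⁺/Ni couple is reduced (cathode) and Ga³⁺/Ga is oxidized (anode), so E°cell = E°(Ni²⁺/Ni) − E°(Ga³⁺/Ga).
E°(Ga³⁺/Ga) = E°(cathode) − E°cell = −0.247 − (+0.295) = −0.542 V.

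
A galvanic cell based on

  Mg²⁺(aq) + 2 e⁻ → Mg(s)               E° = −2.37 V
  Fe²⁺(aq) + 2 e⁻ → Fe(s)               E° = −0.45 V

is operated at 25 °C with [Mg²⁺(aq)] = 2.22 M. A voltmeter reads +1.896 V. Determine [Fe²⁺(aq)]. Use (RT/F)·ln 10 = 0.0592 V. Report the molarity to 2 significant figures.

Fe²⁺/Fe is the cathode (higher E°); E°cell = −0.45 − (−2.37) = +1.92 V with n = 2.
From the Nernst equation, log Q = n(E° − E)/0.0592 = 2·(+1.92 − (+1.896))/0.0592 = 0.811.
Balancing electrons gives Fe²⁺(aq) + Mg(s) → Fe(s) + Mg²⁺(aq); thus Q = [Mg²⁺(aq)] / [Fe²⁺(aq)].
Isolating [Fe²⁺(aq)] in Q = 10^{0.811} yields log [Fe²⁺(aq)] = −0.465, i.e. 0.34 M.

0.34 M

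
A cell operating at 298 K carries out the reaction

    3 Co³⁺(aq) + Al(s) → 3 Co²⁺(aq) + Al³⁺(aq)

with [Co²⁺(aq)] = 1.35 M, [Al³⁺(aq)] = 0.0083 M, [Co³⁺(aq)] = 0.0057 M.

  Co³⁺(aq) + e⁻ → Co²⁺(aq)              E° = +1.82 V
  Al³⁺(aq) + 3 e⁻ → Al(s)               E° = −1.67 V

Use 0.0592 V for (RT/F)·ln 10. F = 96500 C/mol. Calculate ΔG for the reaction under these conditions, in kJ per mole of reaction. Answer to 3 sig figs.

With Co³⁺/Co²⁺ reduced at the cathode, E°cell = +1.82 − (−1.67) = +3.49 V and n = 3.
The reaction quotient is ([Co²⁺(aq)]^3·[Al³⁺(aq)]) / [Co³⁺(aq)]^3 = 1.1×10^5; by Nernst, E = +3.49 − (0.0592/3)(5.042) = +3.3905 V.
ΔG = −nFE = −(3)(96500)(+3.3905) J/mol = −982 kJ/mol.

−982 kJ/mol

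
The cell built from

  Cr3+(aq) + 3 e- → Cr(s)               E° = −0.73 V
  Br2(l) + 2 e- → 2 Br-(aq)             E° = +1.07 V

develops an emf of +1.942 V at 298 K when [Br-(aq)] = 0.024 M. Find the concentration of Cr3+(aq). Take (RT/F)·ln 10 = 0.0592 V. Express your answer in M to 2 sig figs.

The Br₂/Br⁻ couple has the larger reduction potential, so it is the cathode: E°cell = +1.07 − (−0.73) = +1.80 V and n = 6.
From the Nernst equation, log Q = n(E° − E)/0.0592 = 6·(+1.80 − (+1.942))/0.0592 = −14.392.
For 3 Br2(l) + 2 Cr(s) → 6 Br-(aq) + 2 Cr3+(aq), the reaction quotient is Q = [Br-(aq)]^6·[Cr3+(aq)]^2.
Isolating [Cr3+(aq)] in Q = 10^{−14.392} yields log [Cr3+(aq)] = −2.337, i.e. 0.0046 M.

0.0046 M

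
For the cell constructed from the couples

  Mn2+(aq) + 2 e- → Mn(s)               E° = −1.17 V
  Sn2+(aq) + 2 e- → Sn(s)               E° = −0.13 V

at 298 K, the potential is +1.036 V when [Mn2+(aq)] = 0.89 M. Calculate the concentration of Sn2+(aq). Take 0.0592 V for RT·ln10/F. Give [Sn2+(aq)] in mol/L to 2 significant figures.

The Sn²⁺/Sn couple has the larger reduction potential, so it is the cathode: E°cell = −0.13 − (−1.17) = +1.04 V and n = 2.
From the Nernst equation, log Q = n(E° − E)/0.0592 = 2·(+1.04 − (+1.036))/0.0592 = 0.135.
Balancing electrons gives Sn2+(aq) + Mn(s) → Sn(s) + Mn2+(aq); thus Q = [Mn2+(aq)] / [Sn2+(aq)].
Substituting the known concentrations and solving, log [Sn2+(aq)] = −0.186 and [Sn2+(aq)] = 0.65 M.

0.65 M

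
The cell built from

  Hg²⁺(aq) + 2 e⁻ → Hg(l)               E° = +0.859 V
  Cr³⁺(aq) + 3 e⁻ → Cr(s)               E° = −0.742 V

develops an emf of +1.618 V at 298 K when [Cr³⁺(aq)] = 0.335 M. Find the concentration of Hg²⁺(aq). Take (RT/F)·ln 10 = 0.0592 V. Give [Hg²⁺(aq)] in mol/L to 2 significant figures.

1.8 M

The Hg²⁺/Hg couple has the larger reduction potential, so it is the cathode: E°cell = +0.859 − (−0.742) = +1.601 V and n = 6.
Since E = E° − (0.0592/n)·log Q, log Q = n(E° − E)/0.0592 = −1.723.
For 3 Hg²⁺(aq) + 2 Cr(s) → 3 Hg(l) + 2 Cr³⁺(aq), the reaction quotient is Q = [Cr³⁺(aq)]^2 / [Hg²⁺(aq)]^3.
Isolating [Hg²⁺(aq)] in Q = 10^{−1.723} yields log [Hg²⁺(aq)] = 0.258, i.e. 1.8 M.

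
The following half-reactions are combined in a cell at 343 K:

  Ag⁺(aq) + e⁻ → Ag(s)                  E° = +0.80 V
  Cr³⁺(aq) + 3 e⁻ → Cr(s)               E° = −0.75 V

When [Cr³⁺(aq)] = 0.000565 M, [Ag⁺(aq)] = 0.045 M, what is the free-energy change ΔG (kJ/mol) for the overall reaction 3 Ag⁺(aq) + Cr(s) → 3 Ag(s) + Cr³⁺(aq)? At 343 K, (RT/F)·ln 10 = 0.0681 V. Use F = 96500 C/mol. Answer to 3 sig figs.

−444 kJ/mol

The standard cell potential is +0.80 − (−0.75) = +1.55 V, with n = 3 electrons in the balanced equation.
The reaction quotient is [Cr³⁺(aq)] / [Ag⁺(aq)]^3 = 6.2; by Nernst, E = +1.55 − (0.0681/3)(0.792) = +1.5320 V.
Finally ΔG = −nFE = −(3)(96500 C/mol)(+1.5320 V) = −444 kJ/mol.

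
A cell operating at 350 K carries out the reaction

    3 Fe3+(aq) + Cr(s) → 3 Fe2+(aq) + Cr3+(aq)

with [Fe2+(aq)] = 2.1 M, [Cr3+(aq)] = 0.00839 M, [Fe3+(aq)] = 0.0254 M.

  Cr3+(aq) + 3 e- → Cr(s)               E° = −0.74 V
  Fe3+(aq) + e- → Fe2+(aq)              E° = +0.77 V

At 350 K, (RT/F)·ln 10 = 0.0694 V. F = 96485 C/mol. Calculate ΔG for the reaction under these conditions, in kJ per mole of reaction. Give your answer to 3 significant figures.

With Fe³⁺/Fe²⁺ reduced at the cathode, E°cell = +0.77 − (−0.74) = +1.51 V and n = 3.
Here Q = ([Fe2+(aq)]^3·[Cr3+(aq)]) / [Fe3+(aq)]^3 = 4.74×10^3 (log Q = 3.676), giving E = +1.51 − (0.0694/3)·(3.676) = +1.4250 V.
Finally ΔG = −nFE = −(3)(96485 C/mol)(+1.4250 V) = −412 kJ/mol.

−412 kJ/mol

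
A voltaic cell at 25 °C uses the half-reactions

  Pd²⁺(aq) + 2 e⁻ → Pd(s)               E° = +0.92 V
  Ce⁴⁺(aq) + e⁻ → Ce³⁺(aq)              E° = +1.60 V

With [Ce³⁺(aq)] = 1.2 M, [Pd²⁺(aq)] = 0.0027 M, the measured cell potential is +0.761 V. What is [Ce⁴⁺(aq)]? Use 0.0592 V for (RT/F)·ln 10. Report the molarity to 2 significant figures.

The Ce⁴⁺/Ce³⁺ couple has the larger reduction potential, so it is the cathode: E°cell = +1.60 − (+0.92) = +0.68 V and n = 2.
Rearranging E = E° − (0.0592/n)·log Q gives log Q = 2(+0.68 − (+0.761))/0.0592 = −2.736.
Balancing electrons gives 2 Ce⁴⁺(aq) + Pd(s) → 2 Ce³⁺(aq) + Pd²⁺(aq); thus Q = ([Ce³⁺(aq)]^2·[Pd²⁺(aq)]) / [Ce⁴⁺(aq)]^2.
Substituting the known concentrations and solving, log [Ce⁴⁺(aq)] = 0.163 and [Ce⁴⁺(aq)] = 1.5 M.

1.5 M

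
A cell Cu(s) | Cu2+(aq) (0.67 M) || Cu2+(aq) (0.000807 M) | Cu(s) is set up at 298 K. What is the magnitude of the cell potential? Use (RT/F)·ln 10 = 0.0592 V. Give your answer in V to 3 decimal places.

For a concentration cell E°cell = 0, since both electrodes use the same couple.
The compartment with the higher Cu2+(aq) concentration (0.67 M) acts as the cathode; ions are reduced there and produced at the dilute (0.000807 M) anode.
With n = 2, Ecell = −(0.0592/2)·log([dilute]/[conc]) = −(0.0592/2)·log(0.000807/0.67) = +0.086 V.

0.086 V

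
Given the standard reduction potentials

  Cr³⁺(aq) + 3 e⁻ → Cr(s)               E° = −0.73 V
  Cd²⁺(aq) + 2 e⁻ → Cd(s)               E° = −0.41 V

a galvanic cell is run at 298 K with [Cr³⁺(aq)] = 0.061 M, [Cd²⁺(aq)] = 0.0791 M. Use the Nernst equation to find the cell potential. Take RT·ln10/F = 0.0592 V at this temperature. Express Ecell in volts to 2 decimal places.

Since E°(Cd²⁺/Cd) > E°(Cr³⁺/Cr), Cd²⁺/Cd serves as the cathode.
The standard potential is −0.41 − (−0.73) = +0.32 V and the balanced reaction transfers n = 6 electrons.
For the overall reaction 3 Cd²⁺(aq) + 2 Cr(s) → 3 Cd(s) + 2 Cr³⁺(aq), Q = [Cr³⁺(aq)]^2 / [Cd²⁺(aq)]^3 = 7.52, giving log Q = 0.876.
Applying E = E° − (RT ln10/nF)·log Q gives +0.32 − (0.0592/6)(0.876) = +0.31 V.

+0.31 V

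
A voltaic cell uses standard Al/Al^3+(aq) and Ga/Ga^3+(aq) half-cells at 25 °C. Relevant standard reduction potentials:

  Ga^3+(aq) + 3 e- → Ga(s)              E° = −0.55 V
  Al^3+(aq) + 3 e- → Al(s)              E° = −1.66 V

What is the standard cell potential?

The Ga³⁺/Ga couple has the higher E°, so Ga ion is reduced (cathode) and Al is oxidized (anode).
E°cell = E°(cathode) − E°(anode) = −0.55 − (−1.66) = +1.11 V.

+1.11 V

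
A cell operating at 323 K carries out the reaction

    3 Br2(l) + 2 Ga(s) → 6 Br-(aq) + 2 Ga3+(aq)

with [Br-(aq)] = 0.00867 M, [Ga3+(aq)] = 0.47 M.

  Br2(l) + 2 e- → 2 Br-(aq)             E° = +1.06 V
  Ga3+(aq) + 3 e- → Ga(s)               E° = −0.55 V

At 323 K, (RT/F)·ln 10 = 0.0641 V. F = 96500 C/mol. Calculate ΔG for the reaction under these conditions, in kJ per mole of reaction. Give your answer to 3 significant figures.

E°cell = +1.06 − (−0.55) = +1.61 V; the balanced reaction transfers n = 6 electrons.
Q = [Br-(aq)]^6·[Ga3+(aq)]^2 = 9.38×10^−14, so log Q = −13.028 and E = +1.61 − (0.0641/6)(−13.028) = +1.7492 V.
Then ΔG = −nFE = −6 × 96500 × +1.7492 J/mol = −1010 kJ/mol.

−1010 kJ/mol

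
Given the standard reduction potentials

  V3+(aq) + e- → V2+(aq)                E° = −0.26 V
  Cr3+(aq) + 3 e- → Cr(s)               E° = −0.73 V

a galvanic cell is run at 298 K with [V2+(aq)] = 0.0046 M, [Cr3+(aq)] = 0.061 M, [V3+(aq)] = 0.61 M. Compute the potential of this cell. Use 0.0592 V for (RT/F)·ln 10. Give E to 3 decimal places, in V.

V³⁺/V²⁺ is reduced (cathode, E° = −0.26 V) and Cr³⁺/Cr is oxidized (anode).
E°cell = E°cat − E°an = −0.26 − (−0.73) = +0.47 V; n = 3.
The balanced reaction is 3 V3+(aq) + Cr(s) → 3 V2+(aq) + Cr3+(aq), so Q = ([V2+(aq)]^3·[Cr3+(aq)]) / [V3+(aq)]^3 = 2.62×10^−8 and log Q = −7.582.
By the Nernst equation, E = +0.47 − (0.0592/3)·(−7.582) = +0.620 V.

+0.620 V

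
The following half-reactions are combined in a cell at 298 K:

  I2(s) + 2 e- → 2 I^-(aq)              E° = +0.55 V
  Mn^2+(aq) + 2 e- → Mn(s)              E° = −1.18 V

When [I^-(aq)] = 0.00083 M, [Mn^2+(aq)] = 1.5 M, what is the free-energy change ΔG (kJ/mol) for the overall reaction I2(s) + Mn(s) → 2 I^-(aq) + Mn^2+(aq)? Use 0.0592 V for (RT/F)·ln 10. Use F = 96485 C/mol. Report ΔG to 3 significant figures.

−368 kJ/mol

E°cell = +0.55 − (−1.18) = +1.73 V; the balanced reaction transfers n = 2 electrons.
Q = [I^-(aq)]^2·[Mn^2+(aq)] = 1.03×10^−6, so log Q = −5.986 and E = +1.73 − (0.0592/2)(−5.986) = +1.9072 V.
Then ΔG = −nFE = −2 × 96485 × +1.9072 J/mol = −368 kJ/mol.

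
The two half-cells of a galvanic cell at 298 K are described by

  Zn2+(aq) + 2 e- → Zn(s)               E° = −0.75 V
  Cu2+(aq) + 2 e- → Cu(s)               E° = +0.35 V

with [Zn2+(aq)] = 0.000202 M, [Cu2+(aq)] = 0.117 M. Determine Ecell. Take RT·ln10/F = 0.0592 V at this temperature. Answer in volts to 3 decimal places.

Since E°(Cu²⁺/Cu) > E°(Zn²⁺/Zn), Cu²⁺/Cu serves as the cathode.
E°cell = E°cat − E°an = +0.35 − (−0.75) = +1.10 V; n = 2.
For the overall reaction Cu2+(aq) + Zn(s) → Cu(s) + Zn2+(aq), Q = [Zn2+(aq)] / [Cu2+(aq)] = 0.00173, giving log Q = −2.763.
Applying E = E° − (RT ln10/nF)·log Q gives +1.10 − (0.0592/2)(−2.763) = +1.182 V.

+1.182 V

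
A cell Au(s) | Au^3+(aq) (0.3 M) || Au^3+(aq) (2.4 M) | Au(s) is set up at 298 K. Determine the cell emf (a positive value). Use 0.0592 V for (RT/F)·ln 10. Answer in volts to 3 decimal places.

For a concentration cell E°cell = 0, since both electrodes use the same couple.
The compartment with the higher Au^3+(aq) concentration (2.4 M) acts as the cathode; ions are reduced there and produced at the dilute (0.3 M) anode.
With n = 3, Ecell = −(0.0592/3)·log([dilute]/[conc]) = −(0.0592/3)·log(0.3/2.4) = +0.018 V.

0.018 V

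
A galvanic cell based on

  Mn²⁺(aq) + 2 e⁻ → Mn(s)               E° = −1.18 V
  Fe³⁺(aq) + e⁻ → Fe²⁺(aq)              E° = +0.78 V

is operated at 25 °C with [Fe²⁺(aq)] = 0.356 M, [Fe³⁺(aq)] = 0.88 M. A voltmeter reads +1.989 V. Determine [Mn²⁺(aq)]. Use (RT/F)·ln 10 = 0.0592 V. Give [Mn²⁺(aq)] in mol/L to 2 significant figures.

With Fe³⁺/Fe²⁺ at the cathode and Mn²⁺/Mn at the anode, E°cell = +0.78 − (−1.18) = +1.96 V (n = 2).
Rearranging E = E° − (0.0592/n)·log Q gives log Q = 2(+1.96 − (+1.989))/0.0592 = −0.980.
Balancing electrons gives 2 Fe³⁺(aq) + Mn(s) → 2 Fe²⁺(aq) + Mn²⁺(aq); thus Q = ([Fe²⁺(aq)]^2·[Mn²⁺(aq)]) / [Fe³⁺(aq)]^2.
Substituting the known concentrations and solving, log [Mn²⁺(aq)] = −0.194 and [Mn²⁺(aq)] = 0.64 M.

0.64 M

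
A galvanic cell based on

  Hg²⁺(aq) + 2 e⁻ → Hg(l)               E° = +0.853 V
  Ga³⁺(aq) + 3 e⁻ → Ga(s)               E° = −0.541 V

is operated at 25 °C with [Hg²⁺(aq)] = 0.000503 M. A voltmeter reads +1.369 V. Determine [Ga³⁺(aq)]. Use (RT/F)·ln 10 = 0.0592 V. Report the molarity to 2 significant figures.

0.00021 M

The Hg²⁺/Hg couple has the larger reduction potential, so it is the cathode: E°cell = +0.853 − (−0.541) = +1.394 V and n = 6.
Since E = E° − (0.0592/n)·log Q, log Q = n(E° − E)/0.0592 = 2.534.
Balancing electrons gives 3 Hg²⁺(aq) + 2 Ga(s) → 3 Hg(l) + 2 Ga³⁺(aq); thus Q = [Ga³⁺(aq)]^2 / [Hg²⁺(aq)]^3.
Isolating [Ga³⁺(aq)] in Q = 10^{2.534} yields log [Ga³⁺(aq)] = −3.681, i.e. 0.00021 M.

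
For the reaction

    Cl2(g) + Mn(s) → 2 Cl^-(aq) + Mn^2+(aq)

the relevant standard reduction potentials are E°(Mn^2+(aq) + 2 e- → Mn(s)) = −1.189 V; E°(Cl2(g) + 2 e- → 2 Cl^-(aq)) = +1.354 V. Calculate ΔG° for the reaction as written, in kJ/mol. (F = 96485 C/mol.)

In the reaction as written Cl2(g) is reduced, so the Cl₂/Cl⁻ couple is the cathode and Mn²⁺/Mn is the anode.
E°cell = +1.354 − (−1.189) = +2.543 V; balancing electrons gives n = 2.
ΔG° = −nFE°cell = −(2)(96485)(+2.543) J/mol = −491 kJ/mol.

−491 kJ/mol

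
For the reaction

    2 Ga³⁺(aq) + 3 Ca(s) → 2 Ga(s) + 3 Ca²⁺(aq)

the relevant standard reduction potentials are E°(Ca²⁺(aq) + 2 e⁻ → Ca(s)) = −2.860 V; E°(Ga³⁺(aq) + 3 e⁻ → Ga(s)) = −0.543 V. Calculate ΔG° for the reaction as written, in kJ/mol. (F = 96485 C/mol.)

In the reaction as written Ga³⁺(aq) is reduced, so the Ga³⁺/Ga couple is the cathode and Ca²⁺/Ca is the anode.
E°cell = −0.543 − (−2.860) = +2.317 V; balancing electrons gives n = 6.
ΔG° = −nFE°cell = −(6)(96485)(+2.317) J/mol = −1341 kJ/mol.

−1341 kJ/mol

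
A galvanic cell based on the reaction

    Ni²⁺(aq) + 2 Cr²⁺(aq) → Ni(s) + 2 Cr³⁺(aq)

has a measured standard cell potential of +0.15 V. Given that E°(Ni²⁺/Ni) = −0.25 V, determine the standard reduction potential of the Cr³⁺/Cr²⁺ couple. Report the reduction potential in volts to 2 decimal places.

In the reaction as written the Ni²⁺/Ni couple is reduced (cathode) and Cr³⁺/Cr²⁺ is oxidized (anode), so E°cell = E°(Ni²⁺/Ni) − E°(Cr³⁺/Cr²⁺).
E°(Cr³⁺/Cr²⁺) = E°(cathode) − E°cell = −0.25 − (+0.15) = −0.40 V.

−0.40 V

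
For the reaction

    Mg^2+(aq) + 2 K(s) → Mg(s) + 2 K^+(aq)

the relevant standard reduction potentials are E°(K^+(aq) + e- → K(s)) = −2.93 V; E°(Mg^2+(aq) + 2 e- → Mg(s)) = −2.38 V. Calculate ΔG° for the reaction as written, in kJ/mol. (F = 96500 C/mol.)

In the reaction as written Mg^2+(aq) is reduced, so the Mg²⁺/Mg couple is the cathode and K⁺/K is the anode.
E°cell = −2.38 − (−2.93) = +0.55 V; balancing electrons gives n = 2.
ΔG° = −nFE°cell = −(2)(96500)(+0.55) J/mol = −106 kJ/mol.

−106 kJ/mol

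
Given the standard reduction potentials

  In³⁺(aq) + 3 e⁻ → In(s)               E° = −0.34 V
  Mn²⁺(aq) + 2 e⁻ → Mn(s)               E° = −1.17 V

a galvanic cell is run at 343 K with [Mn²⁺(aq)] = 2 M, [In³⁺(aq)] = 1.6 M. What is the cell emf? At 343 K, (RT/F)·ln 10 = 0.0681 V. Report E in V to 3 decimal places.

Since E°(In³⁺/In) > E°(Mn²⁺/Mn), In³⁺/In serves as the cathode.
The standard potential is −0.34 − (−1.17) = +0.83 V and the balanced reaction transfers n = 6 electrons.
For the overall reaction 2 In³⁺(aq) + 3 Mn(s) → 2 In(s) + 3 Mn²⁺(aq), Q = [Mn²⁺(aq)]^3 / [In³⁺(aq)]^2 = 3.12, giving log Q = 0.495.
Applying E = E° − (RT ln10/nF)·log Q gives +0.83 − (0.0681/6)(0.495) = +0.824 V.

+0.824 V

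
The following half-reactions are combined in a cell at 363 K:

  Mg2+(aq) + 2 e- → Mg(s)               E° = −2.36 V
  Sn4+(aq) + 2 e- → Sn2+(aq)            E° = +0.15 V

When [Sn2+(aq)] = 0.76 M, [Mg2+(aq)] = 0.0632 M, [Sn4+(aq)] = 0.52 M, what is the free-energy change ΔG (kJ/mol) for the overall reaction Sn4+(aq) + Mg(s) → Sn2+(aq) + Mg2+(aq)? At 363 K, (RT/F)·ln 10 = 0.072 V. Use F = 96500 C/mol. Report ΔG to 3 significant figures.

−492 kJ/mol

E°cell = +0.15 − (−2.36) = +2.51 V; the balanced reaction transfers n = 2 electrons.
Q = ([Sn2+(aq)]·[Mg2+(aq)]) / [Sn4+(aq)] = 0.0924, so log Q = −1.034 and E = +2.51 − (0.072/2)(−1.034) = +2.5472 V.
Then ΔG = −nFE = −2 × 96500 × +2.5472 J/mol = −492 kJ/mol.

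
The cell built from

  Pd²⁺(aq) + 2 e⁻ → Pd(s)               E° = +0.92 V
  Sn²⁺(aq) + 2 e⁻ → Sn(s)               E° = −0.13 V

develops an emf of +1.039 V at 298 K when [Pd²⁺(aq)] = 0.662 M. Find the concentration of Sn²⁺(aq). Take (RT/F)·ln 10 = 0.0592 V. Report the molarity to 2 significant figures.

1.6 M

Pd²⁺/Pd is the cathode (higher E°); E°cell = +0.92 − (−0.13) = +1.05 V with n = 2.
Since E = E° − (0.0592/n)·log Q, log Q = n(E° − E)/0.0592 = 0.372.
For Pd²⁺(aq) + Sn(s) → Pd(s) + Sn²⁺(aq), the reaction quotient is Q = [Sn²⁺(aq)] / [Pd²⁺(aq)].
Solving for the unknown gives log [Sn²⁺(aq)] = 0.193, so [Sn²⁺(aq)] ≈ 1.6 M.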